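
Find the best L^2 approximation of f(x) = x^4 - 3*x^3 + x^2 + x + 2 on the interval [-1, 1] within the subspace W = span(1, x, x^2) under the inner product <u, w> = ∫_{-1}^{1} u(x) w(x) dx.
g(x) = 13*x^2/7 - 4*x/5 + 67/35

The best approximation g ∈ W is the orthogonal projection of f onto W. Writing g = a_0 + a_1 x + a_2 x^2, the coefficients solve the normal equations G · a = b where
  G_{ij} = <φ_i, φ_j> and b_i = <f, φ_i>, with φ_0 = 1, φ_1 = x, φ_2 = x^2.
G =
  [2, 0, 2/3]
  [0, 2/3, 0]
  [2/3, 0, 2/5],
b = (76/15, -8/15, 212/105).
Solving gives a_0 = 67/35, a_1 = -4/5, a_2 = 13/7, so
  g(x) = 13*x^2/7 - 4*x/5 + 67/35.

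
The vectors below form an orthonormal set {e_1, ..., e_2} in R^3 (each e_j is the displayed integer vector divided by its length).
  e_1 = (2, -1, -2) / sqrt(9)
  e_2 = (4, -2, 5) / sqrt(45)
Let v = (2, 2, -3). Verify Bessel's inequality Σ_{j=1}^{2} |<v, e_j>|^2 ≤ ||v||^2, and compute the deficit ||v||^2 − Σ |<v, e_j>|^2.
Σ |<v, e_j>|^2 = 49/5; ||v||^2 = 17; deficit = 36/5

Write each e_j = u_j / sqrt(<u_j, u_j>) where u_j is the displayed integer vector. Then <v, e_j> = <v, u_j> / sqrt(<u_j, u_j>), so |<v, e_j>|^2 = <v, u_j>^2 / <u_j, u_j>.
Coefficients: <v, e_1> = 8/sqrt(9), <v, e_2> = -11/sqrt(45).
Square and sum: Σ |<v, e_j>|^2 = 49/5.
Compute ||v||^2 = v·v = 17.
Deficit = 17 − 49/5 = 36/5 ≥ 0, confirming Bessel's inequality. (The deficit equals ||v − Σ <v,e_j> e_j||^2, the squared distance from v to span{e_j}.)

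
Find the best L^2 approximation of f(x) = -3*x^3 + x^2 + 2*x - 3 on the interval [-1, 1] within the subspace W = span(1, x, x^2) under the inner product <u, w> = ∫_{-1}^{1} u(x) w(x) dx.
g(x) = x^2 + x/5 - 3

The best approximation g ∈ W is the orthogonal projection of f onto W. Writing g = a_0 + a_1 x + a_2 x^2, the coefficients solve the normal equations G · a = b where
  G_{ij} = <φ_i, φ_j> and b_i = <f, φ_i>, with φ_0 = 1, φ_1 = x, φ_2 = x^2.
G =
  [2, 0, 2/3]
  [0, 2/3, 0]
  [2/3, 0, 2/5],
b = (-16/3, 2/15, -8/5).
Solving gives a_0 = -3, a_1 = 1/5, a_2 = 1, so
  g(x) = x^2 + x/5 - 3.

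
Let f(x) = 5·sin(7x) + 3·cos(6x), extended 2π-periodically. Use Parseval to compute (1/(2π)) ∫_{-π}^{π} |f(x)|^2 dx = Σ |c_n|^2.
Σ |c_n|^2 = 17

Expand |f|^2 and use orthogonality of {sin(nx), cos(mx)} on [-π, π]:
  ∫_{-π}^{π} sin(nx)^2 dx = π, ∫ cos(mx)^2 dx = π, and cross terms integrate to 0.
So ∫_{-π}^{π} f(x)^2 dx = 5^2 · π + 3^2 · π = (25 + 9)π.
Divide by 2π: (25 + 9)/2 = 17.
By Parseval, this equals Σ |c_n|^2.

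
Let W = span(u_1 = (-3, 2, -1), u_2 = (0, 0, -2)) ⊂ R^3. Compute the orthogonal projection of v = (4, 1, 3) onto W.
proj_W(v) = (30/13, -20/13, 3)

Set up U = [u_1 | ... | u_2] ∈ R^(3×2). The projector onto W = col(U) is P = U (U^T U)^(-1) U^T.
Compute U^T U =
  [14, 2]
  [2, 4],
and U^T v = (-13, -6).
Solve U^T U · c = U^T v for the coefficients: c = (-10/13, -29/26). The projection is proj_W(v) = U c.
Check: (v - proj_W(v)) · u_1 = 0  (should be 0).
Check: (v - proj_W(v)) · u_2 = 0  (should be 0).
Result: proj_W(v) = (30/13, -20/13, 3).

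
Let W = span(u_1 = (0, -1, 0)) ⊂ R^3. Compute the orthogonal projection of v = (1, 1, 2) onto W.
proj_W(v) = (0, 1, 0)

Set up U = [u_1 | ... | u_1] ∈ R^(3×1). The projector onto W = col(U) is P = U (U^T U)^(-1) U^T.
Compute U^T U =
  [1],
and U^T v = (-1).
Solve U^T U · c = U^T v for the coefficients: c = (-1). The projection is proj_W(v) = U c.
Check: (v - proj_W(v)) · u_1 = 0  (should be 0).
Result: proj_W(v) = (0, 1, 0).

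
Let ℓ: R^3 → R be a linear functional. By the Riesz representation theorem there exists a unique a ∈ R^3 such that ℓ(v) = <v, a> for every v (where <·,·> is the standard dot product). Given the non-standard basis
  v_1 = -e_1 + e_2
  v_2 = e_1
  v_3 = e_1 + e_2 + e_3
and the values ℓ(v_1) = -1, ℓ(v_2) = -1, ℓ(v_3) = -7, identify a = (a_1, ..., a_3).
a = (-1, -2, -4)

Write a = (a_1, ..., a_3) in the standard basis. For each basis vector v_i, ℓ(v_i) = <v_i, a> is a linear equation in the a_j's. Collect the n equations into a matrix system V a = ℓ, where row i of V is v_i (expressed in the standard basis). Since V is invertible (lower-triangular with 1s on the diagonal, up to permutation), solve by back-substitution:
  V =
[[-1, 1, 0],
 [1, 0, 0],
 [1, 1, 1]]
  V a = (-1, -1, -7)
Solving gives a = (-1, -2, -4).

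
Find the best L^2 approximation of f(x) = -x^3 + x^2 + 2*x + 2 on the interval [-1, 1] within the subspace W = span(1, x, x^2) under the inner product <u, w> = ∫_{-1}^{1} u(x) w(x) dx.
g(x) = x^2 + 7*x/5 + 2

The best approximation g ∈ W is the orthogonal projection of f onto W. Writing g = a_0 + a_1 x + a_2 x^2, the coefficients solve the normal equations G · a = b where
  G_{ij} = <φ_i, φ_j> and b_i = <f, φ_i>, with φ_0 = 1, φ_1 = x, φ_2 = x^2.
G =
  [2, 0, 2/3]
  [0, 2/3, 0]
  [2/3, 0, 2/5],
b = (14/3, 14/15, 26/15).
Solving gives a_0 = 2, a_1 = 7/5, a_2 = 1, so
  g(x) = x^2 + 7*x/5 + 2.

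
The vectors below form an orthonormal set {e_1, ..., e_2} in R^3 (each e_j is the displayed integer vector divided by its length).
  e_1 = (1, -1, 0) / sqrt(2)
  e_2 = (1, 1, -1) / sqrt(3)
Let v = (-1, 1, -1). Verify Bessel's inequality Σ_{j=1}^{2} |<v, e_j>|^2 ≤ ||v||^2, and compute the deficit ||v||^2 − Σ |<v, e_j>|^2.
Σ |<v, e_j>|^2 = 7/3; ||v||^2 = 3; deficit = 2/3

Write each e_j = u_j / sqrt(<u_j, u_j>) where u_j is the displayed integer vector. Then <v, e_j> = <v, u_j> / sqrt(<u_j, u_j>), so |<v, e_j>|^2 = <v, u_j>^2 / <u_j, u_j>.
Coefficients: <v, e_1> = -2/sqrt(2), <v, e_2> = 1/sqrt(3).
Square and sum: Σ |<v, e_j>|^2 = 7/3.
Compute ||v||^2 = v·v = 3.
Deficit = 3 − 7/3 = 2/3 ≥ 0, confirming Bessel's inequality. (The deficit equals ||v − Σ <v,e_j> e_j||^2, the squared distance from v to span{e_j}.)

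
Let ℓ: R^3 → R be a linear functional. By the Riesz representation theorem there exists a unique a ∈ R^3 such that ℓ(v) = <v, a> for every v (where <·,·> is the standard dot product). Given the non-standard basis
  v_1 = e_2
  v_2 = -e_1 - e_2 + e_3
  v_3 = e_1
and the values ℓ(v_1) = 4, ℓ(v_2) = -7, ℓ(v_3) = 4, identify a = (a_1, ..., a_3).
a = (4, 4, 1)

Write a = (a_1, ..., a_3) in the standard basis. For each basis vector v_i, ℓ(v_i) = <v_i, a> is a linear equation in the a_j's. Collect the n equations into a matrix system V a = ℓ, where row i of V is v_i (expressed in the standard basis). Since V is invertible (lower-triangular with 1s on the diagonal, up to permutation), solve by back-substitution:
  V =
[[0, 1, 0],
 [-1, -1, 1],
 [1, 0, 0]]
  V a = (4, -7, 4)
Solving gives a = (4, 4, 1).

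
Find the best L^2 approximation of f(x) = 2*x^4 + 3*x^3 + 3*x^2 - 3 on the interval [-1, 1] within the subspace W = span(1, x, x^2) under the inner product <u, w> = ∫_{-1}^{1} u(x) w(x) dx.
g(x) = 33*x^2/7 + 9*x/5 - 111/35

The best approximation g ∈ W is the orthogonal projection of f onto W. Writing g = a_0 + a_1 x + a_2 x^2, the coefficients solve the normal equations G · a = b where
  G_{ij} = <φ_i, φ_j> and b_i = <f, φ_i>, with φ_0 = 1, φ_1 = x, φ_2 = x^2.
G =
  [2, 0, 2/3]
  [0, 2/3, 0]
  [2/3, 0, 2/5],
b = (-16/5, 6/5, -8/35).
Solving gives a_0 = -111/35, a_1 = 9/5, a_2 = 33/7, so
  g(x) = 33*x^2/7 + 9*x/5 - 111/35.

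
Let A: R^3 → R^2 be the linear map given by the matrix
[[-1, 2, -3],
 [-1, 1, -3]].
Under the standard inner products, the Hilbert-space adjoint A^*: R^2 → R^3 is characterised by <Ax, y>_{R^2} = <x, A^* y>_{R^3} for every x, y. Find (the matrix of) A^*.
A^* = A^T =
[[-1, -1],
 [2, 1],
 [-3, -3]]

For real matrices with standard dot products, the defining identity <Ax, y> = <x, A^* y> gives (Ax)^T y = x^T (A^*) y, i.e. x^T A^T y = x^T (A^*) y. Since this holds for all x, y, we must have A^* = A^T. Therefore
A^* =
[[-1, -1],
 [2, 1],
 [-3, -3]].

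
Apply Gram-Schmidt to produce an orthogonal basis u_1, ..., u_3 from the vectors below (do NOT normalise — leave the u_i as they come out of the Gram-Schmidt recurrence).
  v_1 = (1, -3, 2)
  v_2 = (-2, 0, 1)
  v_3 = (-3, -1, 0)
Orthogonal basis:
  u_1 = (1, -3, 2)
  u_2 = (-2, 0, 1)
  u_3 = (-3/5, -1, -6/5)

Apply the Gram-Schmidt recurrence
  u_1 = v_1
  u_i = v_i − Σ_{j<i} ((v_i · u_j) / (u_j · u_j)) · u_j.

Step by step this gives:
  u_1 = (1, -3, 2)
  u_2 = (-2, 0, 1)
  u_3 = (-3/5, -1, -6/5)

Orthogonality check:
  u_2 · u_1 = 0 (should be 0)
  u_3 · u_1 = 0 (should be 0)
  u_3 · u_2 = 0 (should be 0)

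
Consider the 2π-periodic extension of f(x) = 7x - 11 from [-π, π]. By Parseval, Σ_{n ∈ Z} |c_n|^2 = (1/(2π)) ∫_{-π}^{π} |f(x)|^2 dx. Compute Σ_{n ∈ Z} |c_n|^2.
Σ |c_n|^2 = 49π^2/3 + 121

Expand and integrate term by term over [-π, π]:
  ∫ (7x)^2 dx = 49·(2π^3/3); ∫ 2·7·(-11)·x dx = 0 (odd integrand); ∫ (-11)^2 dx = 121·2π.
So (1/(2π)) ∫_{-π}^{π} (7x - 11)^2 dx = 49π^2/3 + 121 = 49π^2/3 + 121.
Parseval ⇒ Σ |c_n|^2 = 49π^2/3 + 121.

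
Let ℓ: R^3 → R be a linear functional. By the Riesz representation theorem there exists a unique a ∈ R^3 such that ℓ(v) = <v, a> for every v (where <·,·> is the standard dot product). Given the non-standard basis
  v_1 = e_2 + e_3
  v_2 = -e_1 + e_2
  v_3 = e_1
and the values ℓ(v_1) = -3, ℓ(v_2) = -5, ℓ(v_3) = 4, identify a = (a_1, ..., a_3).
a = (4, -1, -2)

Write a = (a_1, ..., a_3) in the standard basis. For each basis vector v_i, ℓ(v_i) = <v_i, a> is a linear equation in the a_j's. Collect the n equations into a matrix system V a = ℓ, where row i of V is v_i (expressed in the standard basis). Since V is invertible (lower-triangular with 1s on the diagonal, up to permutation), solve by back-substitution:
  V =
[[0, 1, 1],
 [-1, 1, 0],
 [1, 0, 0]]
  V a = (-3, -5, 4)
Solving gives a = (4, -1, -2).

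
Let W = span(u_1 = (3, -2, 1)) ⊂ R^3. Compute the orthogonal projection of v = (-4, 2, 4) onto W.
proj_W(v) = (-18/7, 12/7, -6/7)

Set up U = [u_1 | ... | u_1] ∈ R^(3×1). The projector onto W = col(U) is P = U (U^T U)^(-1) U^T.
Compute U^T U =
  [14],
and U^T v = (-12).
Solve U^T U · c = U^T v for the coefficients: c = (-6/7). The projection is proj_W(v) = U c.
Check: (v - proj_W(v)) · u_1 = 0  (should be 0).
Result: proj_W(v) = (-18/7, 12/7, -6/7).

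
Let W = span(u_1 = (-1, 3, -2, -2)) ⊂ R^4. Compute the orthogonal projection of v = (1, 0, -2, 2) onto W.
proj_W(v) = (1/18, -1/6, 1/9, 1/9)

Set up U = [u_1 | ... | u_1] ∈ R^(4×1). The projector onto W = col(U) is P = U (U^T U)^(-1) U^T.
Compute U^T U =
  [18],
and U^T v = (-1).
Solve U^T U · c = U^T v for the coefficients: c = (-1/18). The projection is proj_W(v) = U c.
Check: (v - proj_W(v)) · u_1 = 0  (should be 0).
Result: proj_W(v) = (1/18, -1/6, 1/9, 1/9).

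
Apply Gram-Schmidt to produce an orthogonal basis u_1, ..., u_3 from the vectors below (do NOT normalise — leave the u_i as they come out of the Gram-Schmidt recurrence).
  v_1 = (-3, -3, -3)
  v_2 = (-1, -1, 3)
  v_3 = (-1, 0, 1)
Orthogonal basis:
  u_1 = (-3, -3, -3)
  u_2 = (-4/3, -4/3, 8/3)
  u_3 = (-1/2, 1/2, 0)

Apply the Gram-Schmidt recurrence
  u_1 = v_1
  u_i = v_i − Σ_{j<i} ((v_i · u_j) / (u_j · u_j)) · u_j.

Step by step this gives:
  u_1 = (-3, -3, -3)
  u_2 = (-4/3, -4/3, 8/3)
  u_3 = (-1/2, 1/2, 0)

Orthogonality check:
  u_2 · u_1 = 0 (should be 0)
  u_3 · u_1 = 0 (should be 0)
  u_3 · u_2 = 0 (should be 0)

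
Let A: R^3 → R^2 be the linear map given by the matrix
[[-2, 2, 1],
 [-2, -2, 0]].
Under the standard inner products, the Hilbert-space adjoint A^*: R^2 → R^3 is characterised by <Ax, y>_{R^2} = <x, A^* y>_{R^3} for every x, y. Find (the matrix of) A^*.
A^* = A^T =
[[-2, -2],
 [2, -2],
 [1, 0]]

For real matrices with standard dot products, the defining identity <Ax, y> = <x, A^* y> gives (Ax)^T y = x^T (A^*) y, i.e. x^T A^T y = x^T (A^*) y. Since this holds for all x, y, we must have A^* = A^T. Therefore
A^* =
[[-2, -2],
 [2, -2],
 [1, 0]].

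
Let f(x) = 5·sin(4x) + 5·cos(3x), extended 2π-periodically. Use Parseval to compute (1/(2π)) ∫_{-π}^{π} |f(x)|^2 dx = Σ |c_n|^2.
Σ |c_n|^2 = 25

Expand |f|^2 and use orthogonality of {sin(nx), cos(mx)} on [-π, π]:
  ∫_{-π}^{π} sin(nx)^2 dx = π, ∫ cos(mx)^2 dx = π, and cross terms integrate to 0.
So ∫_{-π}^{π} f(x)^2 dx = 5^2 · π + 5^2 · π = (25 + 25)π.
Divide by 2π: (25 + 25)/2 = 25.
By Parseval, this equals Σ |c_n|^2.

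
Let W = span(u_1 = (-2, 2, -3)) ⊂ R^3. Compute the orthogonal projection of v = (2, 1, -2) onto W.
proj_W(v) = (-8/17, 8/17, -12/17)

Set up U = [u_1 | ... | u_1] ∈ R^(3×1). The projector onto W = col(U) is P = U (U^T U)^(-1) U^T.
Compute U^T U =
  [17],
and U^T v = (4).
Solve U^T U · c = U^T v for the coefficients: c = (4/17). The projection is proj_W(v) = U c.
Check: (v - proj_W(v)) · u_1 = 0  (should be 0).
Result: proj_W(v) = (-8/17, 8/17, -12/17).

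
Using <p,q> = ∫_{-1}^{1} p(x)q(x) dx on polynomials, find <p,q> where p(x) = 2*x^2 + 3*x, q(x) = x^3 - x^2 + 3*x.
<p,q> = 32/5

Expand the product: p(x)·q(x) = 2*x^5 + x^4 + 3*x^3 + 9*x^2.
∫_{-1}^{1} of each monomial x^k gives [2/(k+1) if k even, 0 if k odd]. Integrating term-by-term (or equivalently evaluating the antiderivative F(x) = x^6/3 + x^5/5 + 3*x^4/4 + 3*x^3 at the endpoints):
  F(1) − F(−1) = 257/60 − (-127/60) = 32/5.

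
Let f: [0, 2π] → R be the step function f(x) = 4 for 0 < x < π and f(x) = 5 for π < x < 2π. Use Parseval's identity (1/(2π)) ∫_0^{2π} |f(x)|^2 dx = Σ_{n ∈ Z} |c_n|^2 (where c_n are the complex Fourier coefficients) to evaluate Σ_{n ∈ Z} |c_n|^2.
Σ |c_n|^2 = 41/2

Parseval equates the L^2 energy of f (normalised by 1/(2π)) with the ℓ^2 sum of its Fourier coefficients: (1/(2π)) ∫_0^{2π} |f|^2 = Σ |c_n|^2.
Compute the left side: (1/(2π)) [∫_0^π 4^2 dx + ∫_π^{2π} 5^2 dx] = (1/(2π)) · (16π + 25π) = (16 + 25)/2 = 41/2.
So Σ_{n ∈ Z} |c_n|^2 = 41/2.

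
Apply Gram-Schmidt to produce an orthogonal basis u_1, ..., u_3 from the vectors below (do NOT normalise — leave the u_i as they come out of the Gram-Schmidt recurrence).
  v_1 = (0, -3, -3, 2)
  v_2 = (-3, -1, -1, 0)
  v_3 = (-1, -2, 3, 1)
Orthogonal basis:
  u_1 = (0, -3, -3, 2)
  u_2 = (-3, -2/11, -2/11, -6/11)
  u_3 = (-28/103, -431/206, 599/206, 126/103)

Apply the Gram-Schmidt recurrence
  u_1 = v_1
  u_i = v_i − Σ_{j<i} ((v_i · u_j) / (u_j · u_j)) · u_j.

Step by step this gives:
  u_1 = (0, -3, -3, 2)
  u_2 = (-3, -2/11, -2/11, -6/11)
  u_3 = (-28/103, -431/206, 599/206, 126/103)

Orthogonality check:
  u_2 · u_1 = 0 (should be 0)
  u_3 · u_1 = 0 (should be 0)
  u_3 · u_2 = 0 (should be 0)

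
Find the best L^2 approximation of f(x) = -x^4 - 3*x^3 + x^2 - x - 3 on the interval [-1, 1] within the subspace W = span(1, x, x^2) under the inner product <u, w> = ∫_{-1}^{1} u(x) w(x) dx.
g(x) = x^2/7 - 14*x/5 - 102/35

The best approximation g ∈ W is the orthogonal projection of f onto W. Writing g = a_0 + a_1 x + a_2 x^2, the coefficients solve the normal equations G · a = b where
  G_{ij} = <φ_i, φ_j> and b_i = <f, φ_i>, with φ_0 = 1, φ_1 = x, φ_2 = x^2.
G =
  [2, 0, 2/3]
  [0, 2/3, 0]
  [2/3, 0, 2/5],
b = (-86/15, -28/15, -66/35).
Solving gives a_0 = -102/35, a_1 = -14/5, a_2 = 1/7, so
  g(x) = x^2/7 - 14*x/5 - 102/35.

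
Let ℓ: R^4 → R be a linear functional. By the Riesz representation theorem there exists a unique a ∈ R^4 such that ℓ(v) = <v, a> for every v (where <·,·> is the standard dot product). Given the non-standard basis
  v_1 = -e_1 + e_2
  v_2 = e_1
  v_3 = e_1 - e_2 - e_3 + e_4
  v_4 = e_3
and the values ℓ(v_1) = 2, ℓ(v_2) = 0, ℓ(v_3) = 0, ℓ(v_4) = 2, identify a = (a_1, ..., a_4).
a = (0, 2, 2, 4)

Write a = (a_1, ..., a_4) in the standard basis. For each basis vector v_i, ℓ(v_i) = <v_i, a> is a linear equation in the a_j's. Collect the n equations into a matrix system V a = ℓ, where row i of V is v_i (expressed in the standard basis). Since V is invertible (lower-triangular with 1s on the diagonal, up to permutation), solve by back-substitution:
  V =
[[-1, 1, 0, 0],
 [1, 0, 0, 0],
 [1, -1, -1, 1],
 [0, 0, 1, 0]]
  V a = (2, 0, 0, 2)
Solving gives a = (0, 2, 2, 4).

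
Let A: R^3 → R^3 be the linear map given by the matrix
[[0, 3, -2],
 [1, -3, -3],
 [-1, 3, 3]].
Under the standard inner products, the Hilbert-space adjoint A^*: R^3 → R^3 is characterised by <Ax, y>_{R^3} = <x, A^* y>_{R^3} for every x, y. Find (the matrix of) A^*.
A^* = A^T =
[[0, 1, -1],
 [3, -3, 3],
 [-2, -3, 3]]

For real matrices with standard dot products, the defining identity <Ax, y> = <x, A^* y> gives (Ax)^T y = x^T (A^*) y, i.e. x^T A^T y = x^T (A^*) y. Since this holds for all x, y, we must have A^* = A^T. Therefore
A^* =
[[0, 1, -1],
 [3, -3, 3],
 [-2, -3, 3]].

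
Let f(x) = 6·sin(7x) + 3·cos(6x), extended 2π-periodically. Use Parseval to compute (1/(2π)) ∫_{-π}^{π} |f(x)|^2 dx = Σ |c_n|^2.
Σ |c_n|^2 = 45/2

Expand |f|^2 and use orthogonality of {sin(nx), cos(mx)} on [-π, π]:
  ∫_{-π}^{π} sin(nx)^2 dx = π, ∫ cos(mx)^2 dx = π, and cross terms integrate to 0.
So ∫_{-π}^{π} f(x)^2 dx = 6^2 · π + 3^2 · π = (36 + 9)π.
Divide by 2π: (36 + 9)/2 = 45/2.
By Parseval, this equals Σ |c_n|^2.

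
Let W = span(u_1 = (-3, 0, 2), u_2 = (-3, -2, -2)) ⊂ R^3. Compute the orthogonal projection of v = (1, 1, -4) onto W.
proj_W(v) = (81/49, -47/49, -148/49)

Set up U = [u_1 | ... | u_2] ∈ R^(3×2). The projector onto W = col(U) is P = U (U^T U)^(-1) U^T.
Compute U^T U =
  [13, 5]
  [5, 17],
and U^T v = (-11, 3).
Solve U^T U · c = U^T v for the coefficients: c = (-101/98, 47/98). The projection is proj_W(v) = U c.
Check: (v - proj_W(v)) · u_1 = 0  (should be 0).
Check: (v - proj_W(v)) · u_2 = 0  (should be 0).
Result: proj_W(v) = (81/49, -47/49, -148/49).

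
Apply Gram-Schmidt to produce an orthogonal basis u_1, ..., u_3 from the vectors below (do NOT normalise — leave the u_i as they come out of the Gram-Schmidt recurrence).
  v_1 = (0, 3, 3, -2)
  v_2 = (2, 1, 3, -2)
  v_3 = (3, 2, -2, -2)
Orthogonal basis:
  u_1 = (0, 3, 3, -2)
  u_2 = (2, -13/11, 9/11, -6/11)
  u_3 = (71/35, 71/35, -103/35, -48/35)

Apply the Gram-Schmidt recurrence
  u_1 = v_1
  u_i = v_i − Σ_{j<i} ((v_i · u_j) / (u_j · u_j)) · u_j.

Step by step this gives:
  u_1 = (0, 3, 3, -2)
  u_2 = (2, -13/11, 9/11, -6/11)
  u_3 = (71/35, 71/35, -103/35, -48/35)

Orthogonality check:
  u_2 · u_1 = 0 (should be 0)
  u_3 · u_1 = 0 (should be 0)
  u_3 · u_2 = 0 (should be 0)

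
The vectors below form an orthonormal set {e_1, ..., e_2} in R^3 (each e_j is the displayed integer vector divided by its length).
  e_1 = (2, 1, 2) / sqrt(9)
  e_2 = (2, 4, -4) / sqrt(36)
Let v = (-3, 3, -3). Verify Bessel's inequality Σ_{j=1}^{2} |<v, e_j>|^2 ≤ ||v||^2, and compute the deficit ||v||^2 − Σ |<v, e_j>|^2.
Σ |<v, e_j>|^2 = 18; ||v||^2 = 27; deficit = 9

Write each e_j = u_j / sqrt(<u_j, u_j>) where u_j is the displayed integer vector. Then <v, e_j> = <v, u_j> / sqrt(<u_j, u_j>), so |<v, e_j>|^2 = <v, u_j>^2 / <u_j, u_j>.
Coefficients: <v, e_1> = -9/sqrt(9), <v, e_2> = 18/sqrt(36).
Square and sum: Σ |<v, e_j>|^2 = 18.
Compute ||v||^2 = v·v = 27.
Deficit = 27 − 18 = 9 ≥ 0, confirming Bessel's inequality. (The deficit equals ||v − Σ <v,e_j> e_j||^2, the squared distance from v to span{e_j}.)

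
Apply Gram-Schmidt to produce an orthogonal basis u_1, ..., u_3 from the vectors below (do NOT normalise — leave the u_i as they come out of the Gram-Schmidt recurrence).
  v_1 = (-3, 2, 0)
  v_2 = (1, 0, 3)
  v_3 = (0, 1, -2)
Orthogonal basis:
  u_1 = (-3, 2, 0)
  u_2 = (4/13, 6/13, 3)
  u_3 = (78/121, 117/121, -26/121)

Apply the Gram-Schmidt recurrence
  u_1 = v_1
  u_i = v_i − Σ_{j<i} ((v_i · u_j) / (u_j · u_j)) · u_j.

Step by step this gives:
  u_1 = (-3, 2, 0)
  u_2 = (4/13, 6/13, 3)
  u_3 = (78/121, 117/121, -26/121)

Orthogonality check:
  u_2 · u_1 = 0 (should be 0)
  u_3 · u_1 = 0 (should be 0)
  u_3 · u_2 = 0 (should be 0)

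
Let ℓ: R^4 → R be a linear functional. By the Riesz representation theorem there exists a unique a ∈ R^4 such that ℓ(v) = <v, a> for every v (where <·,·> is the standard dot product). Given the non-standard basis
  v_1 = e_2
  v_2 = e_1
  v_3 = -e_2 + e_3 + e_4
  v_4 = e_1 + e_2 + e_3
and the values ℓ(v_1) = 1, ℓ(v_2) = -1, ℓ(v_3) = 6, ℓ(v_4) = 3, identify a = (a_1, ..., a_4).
a = (-1, 1, 3, 4)

Write a = (a_1, ..., a_4) in the standard basis. For each basis vector v_i, ℓ(v_i) = <v_i, a> is a linear equation in the a_j's. Collect the n equations into a matrix system V a = ℓ, where row i of V is v_i (expressed in the standard basis). Since V is invertible (lower-triangular with 1s on the diagonal, up to permutation), solve by back-substitution:
  V =
[[0, 1, 0, 0],
 [1, 0, 0, 0],
 [0, -1, 1, 1],
 [1, 1, 1, 0]]
  V a = (1, -1, 6, 3)
Solving gives a = (-1, 1, 3, 4).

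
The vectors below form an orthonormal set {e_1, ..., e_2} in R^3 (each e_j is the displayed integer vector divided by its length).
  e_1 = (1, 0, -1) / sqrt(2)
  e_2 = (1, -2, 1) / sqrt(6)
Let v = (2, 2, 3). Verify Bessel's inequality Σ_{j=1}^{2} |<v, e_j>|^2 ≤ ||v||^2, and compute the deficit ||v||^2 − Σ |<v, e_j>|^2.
Σ |<v, e_j>|^2 = 2/3; ||v||^2 = 17; deficit = 49/3

Write each e_j = u_j / sqrt(<u_j, u_j>) where u_j is the displayed integer vector. Then <v, e_j> = <v, u_j> / sqrt(<u_j, u_j>), so |<v, e_j>|^2 = <v, u_j>^2 / <u_j, u_j>.
Coefficients: <v, e_1> = -1/sqrt(2), <v, e_2> = 1/sqrt(6).
Square and sum: Σ |<v, e_j>|^2 = 2/3.
Compute ||v||^2 = v·v = 17.
Deficit = 17 − 2/3 = 49/3 ≥ 0, confirming Bessel's inequality. (The deficit equals ||v − Σ <v,e_j> e_j||^2, the squared distance from v to span{e_j}.)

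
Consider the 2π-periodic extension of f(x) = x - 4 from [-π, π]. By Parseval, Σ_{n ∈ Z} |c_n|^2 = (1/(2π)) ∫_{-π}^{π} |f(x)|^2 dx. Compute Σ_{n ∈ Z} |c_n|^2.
Σ |c_n|^2 = π^2/3 + 16

Expand and integrate term by term over [-π, π]:
  ∫ (x)^2 dx = 1·(2π^3/3); ∫ 2·1·(-4)·x dx = 0 (odd integrand); ∫ (-4)^2 dx = 16·2π.
So (1/(2π)) ∫_{-π}^{π} (x - 4)^2 dx = 1π^2/3 + 16 = π^2/3 + 16.
Parseval ⇒ Σ |c_n|^2 = π^2/3 + 16.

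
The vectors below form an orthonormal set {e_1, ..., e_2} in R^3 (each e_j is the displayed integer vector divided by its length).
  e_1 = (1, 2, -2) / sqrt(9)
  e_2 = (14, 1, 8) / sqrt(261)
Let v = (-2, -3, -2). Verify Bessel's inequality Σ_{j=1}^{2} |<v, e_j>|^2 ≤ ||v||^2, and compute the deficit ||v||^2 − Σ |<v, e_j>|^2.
Σ |<v, e_j>|^2 = 297/29; ||v||^2 = 17; deficit = 196/29

Write each e_j = u_j / sqrt(<u_j, u_j>) where u_j is the displayed integer vector. Then <v, e_j> = <v, u_j> / sqrt(<u_j, u_j>), so |<v, e_j>|^2 = <v, u_j>^2 / <u_j, u_j>.
Coefficients: <v, e_1> = -4/sqrt(9), <v, e_2> = -47/sqrt(261).
Square and sum: Σ |<v, e_j>|^2 = 297/29.
Compute ||v||^2 = v·v = 17.
Deficit = 17 − 297/29 = 196/29 ≥ 0, confirming Bessel's inequality. (The deficit equals ||v − Σ <v,e_j> e_j||^2, the squared distance from v to span{e_j}.)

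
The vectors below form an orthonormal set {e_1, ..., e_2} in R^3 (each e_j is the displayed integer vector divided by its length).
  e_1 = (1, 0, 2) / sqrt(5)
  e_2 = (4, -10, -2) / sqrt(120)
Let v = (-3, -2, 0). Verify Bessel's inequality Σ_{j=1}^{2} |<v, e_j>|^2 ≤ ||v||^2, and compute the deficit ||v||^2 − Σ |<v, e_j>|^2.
Σ |<v, e_j>|^2 = 7/3; ||v||^2 = 13; deficit = 32/3

Write each e_j = u_j / sqrt(<u_j, u_j>) where u_j is the displayed integer vector. Then <v, e_j> = <v, u_j> / sqrt(<u_j, u_j>), so |<v, e_j>|^2 = <v, u_j>^2 / <u_j, u_j>.
Coefficients: <v, e_1> = -3/sqrt(5), <v, e_2> = 8/sqrt(120).
Square and sum: Σ |<v, e_j>|^2 = 7/3.
Compute ||v||^2 = v·v = 13.
Deficit = 13 − 7/3 = 32/3 ≥ 0, confirming Bessel's inequality. (The deficit equals ||v − Σ <v,e_j> e_j||^2, the squared distance from v to span{e_j}.)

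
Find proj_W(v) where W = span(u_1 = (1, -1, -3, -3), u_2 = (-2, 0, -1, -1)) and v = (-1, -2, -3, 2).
proj_W(v) = (-19/26, -3/26, -10/13, -10/13)

Set up U = [u_1 | ... | u_2] ∈ R^(4×2). The projector onto W = col(U) is P = U (U^T U)^(-1) U^T.
Compute U^T U =
  [20, 4]
  [4, 6],
and U^T v = (4, 3).
Solve U^T U · c = U^T v for the coefficients: c = (3/26, 11/26). The projection is proj_W(v) = U c.
Check: (v - proj_W(v)) · u_1 = 0  (should be 0).
Check: (v - proj_W(v)) · u_2 = 0  (should be 0).
Result: proj_W(v) = (-19/26, -3/26, -10/13, -10/13).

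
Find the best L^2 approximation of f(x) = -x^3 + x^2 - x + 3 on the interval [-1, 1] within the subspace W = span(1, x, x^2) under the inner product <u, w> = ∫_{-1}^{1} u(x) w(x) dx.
g(x) = x^2 - 8*x/5 + 3

The best approximation g ∈ W is the orthogonal projection of f onto W. Writing g = a_0 + a_1 x + a_2 x^2, the coefficients solve the normal equations G · a = b where
  G_{ij} = <φ_i, φ_j> and b_i = <f, φ_i>, with φ_0 = 1, φ_1 = x, φ_2 = x^2.
G =
  [2, 0, 2/3]
  [0, 2/3, 0]
  [2/3, 0, 2/5],
b = (20/3, -16/15, 12/5).
Solving gives a_0 = 3, a_1 = -8/5, a_2 = 1, so
  g(x) = x^2 - 8*x/5 + 3.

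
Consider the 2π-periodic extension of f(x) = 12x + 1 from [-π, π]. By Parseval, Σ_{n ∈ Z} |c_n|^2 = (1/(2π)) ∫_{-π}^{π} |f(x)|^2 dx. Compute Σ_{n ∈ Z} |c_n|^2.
Σ |c_n|^2 = 48π^2 + 1

Expand and integrate term by term over [-π, π]:
  ∫ (12x)^2 dx = 144·(2π^3/3); ∫ 2·12·(1)·x dx = 0 (odd integrand); ∫ 1^2 dx = 1·2π.
So (1/(2π)) ∫_{-π}^{π} (12x + 1)^2 dx = 144π^2/3 + 1 = 48π^2 + 1.
Parseval ⇒ Σ |c_n|^2 = 48π^2 + 1.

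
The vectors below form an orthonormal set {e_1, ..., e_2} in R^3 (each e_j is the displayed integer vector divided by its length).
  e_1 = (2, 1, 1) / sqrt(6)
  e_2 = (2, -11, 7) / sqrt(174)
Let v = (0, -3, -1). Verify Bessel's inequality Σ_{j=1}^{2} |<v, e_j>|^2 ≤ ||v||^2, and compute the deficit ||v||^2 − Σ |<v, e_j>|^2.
Σ |<v, e_j>|^2 = 190/29; ||v||^2 = 10; deficit = 100/29

Write each e_j = u_j / sqrt(<u_j, u_j>) where u_j is the displayed integer vector. Then <v, e_j> = <v, u_j> / sqrt(<u_j, u_j>), so |<v, e_j>|^2 = <v, u_j>^2 / <u_j, u_j>.
Coefficients: <v, e_1> = -4/sqrt(6), <v, e_2> = 26/sqrt(174).
Square and sum: Σ |<v, e_j>|^2 = 190/29.
Compute ||v||^2 = v·v = 10.
Deficit = 10 − 190/29 = 100/29 ≥ 0, confirming Bessel's inequality. (The deficit equals ||v − Σ <v,e_j> e_j||^2, the squared distance from v to span{e_j}.)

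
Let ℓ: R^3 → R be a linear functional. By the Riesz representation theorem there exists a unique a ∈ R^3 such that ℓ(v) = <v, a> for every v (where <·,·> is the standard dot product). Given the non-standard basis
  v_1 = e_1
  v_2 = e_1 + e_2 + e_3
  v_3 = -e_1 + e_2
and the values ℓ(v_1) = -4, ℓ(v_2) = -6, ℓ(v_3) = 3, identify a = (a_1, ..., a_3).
a = (-4, -1, -1)

Write a = (a_1, ..., a_3) in the standard basis. For each basis vector v_i, ℓ(v_i) = <v_i, a> is a linear equation in the a_j's. Collect the n equations into a matrix system V a = ℓ, where row i of V is v_i (expressed in the standard basis). Since V is invertible (lower-triangular with 1s on the diagonal, up to permutation), solve by back-substitution:
  V =
[[1, 0, 0],
 [1, 1, 1],
 [-1, 1, 0]]
  V a = (-4, -6, 3)
Solving gives a = (-4, -1, -1).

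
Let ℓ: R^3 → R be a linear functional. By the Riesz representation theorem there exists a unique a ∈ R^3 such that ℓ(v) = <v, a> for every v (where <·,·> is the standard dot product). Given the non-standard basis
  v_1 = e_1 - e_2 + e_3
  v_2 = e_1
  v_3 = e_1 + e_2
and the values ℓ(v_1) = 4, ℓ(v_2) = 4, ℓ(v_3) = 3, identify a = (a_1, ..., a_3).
a = (4, -1, -1)

Write a = (a_1, ..., a_3) in the standard basis. For each basis vector v_i, ℓ(v_i) = <v_i, a> is a linear equation in the a_j's. Collect the n equations into a matrix system V a = ℓ, where row i of V is v_i (expressed in the standard basis). Since V is invertible (lower-triangular with 1s on the diagonal, up to permutation), solve by back-substitution:
  V =
[[1, -1, 1],
 [1, 0, 0],
 [1, 1, 0]]
  V a = (4, 4, 3)
Solving gives a = (4, -1, -1).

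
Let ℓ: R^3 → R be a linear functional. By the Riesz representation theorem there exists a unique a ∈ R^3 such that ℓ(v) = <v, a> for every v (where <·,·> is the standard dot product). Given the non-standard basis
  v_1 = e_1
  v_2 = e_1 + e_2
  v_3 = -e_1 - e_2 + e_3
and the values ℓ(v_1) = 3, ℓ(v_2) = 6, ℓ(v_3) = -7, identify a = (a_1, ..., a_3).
a = (3, 3, -1)

Write a = (a_1, ..., a_3) in the standard basis. For each basis vector v_i, ℓ(v_i) = <v_i, a> is a linear equation in the a_j's. Collect the n equations into a matrix system V a = ℓ, where row i of V is v_i (expressed in the standard basis). Since V is invertible (lower-triangular with 1s on the diagonal, up to permutation), solve by back-substitution:
  V =
[[1, 0, 0],
 [1, 1, 0],
 [-1, -1, 1]]
  V a = (3, 6, -7)
Solving gives a = (3, 3, -1).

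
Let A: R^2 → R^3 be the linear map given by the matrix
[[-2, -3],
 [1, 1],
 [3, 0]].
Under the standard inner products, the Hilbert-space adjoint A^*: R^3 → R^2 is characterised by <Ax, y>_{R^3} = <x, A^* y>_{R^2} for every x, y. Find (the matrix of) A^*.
A^* = A^T =
[[-2, 1, 3],
 [-3, 1, 0]]

For real matrices with standard dot products, the defining identity <Ax, y> = <x, A^* y> gives (Ax)^T y = x^T (A^*) y, i.e. x^T A^T y = x^T (A^*) y. Since this holds for all x, y, we must have A^* = A^T. Therefore
A^* =
[[-2, 1, 3],
 [-3, 1, 0]].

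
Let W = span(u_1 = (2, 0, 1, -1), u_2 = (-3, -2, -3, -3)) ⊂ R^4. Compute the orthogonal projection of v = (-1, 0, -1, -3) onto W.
proj_W(v) = (-3/5, -6/5, -6/5, -12/5)

Set up U = [u_1 | ... | u_2] ∈ R^(4×2). The projector onto W = col(U) is P = U (U^T U)^(-1) U^T.
Compute U^T U =
  [6, -6]
  [-6, 31],
and U^T v = (0, 15).
Solve U^T U · c = U^T v for the coefficients: c = (3/5, 3/5). The projection is proj_W(v) = U c.
Check: (v - proj_W(v)) · u_1 = 0  (should be 0).
Check: (v - proj_W(v)) · u_2 = 0  (should be 0).
Result: proj_W(v) = (-3/5, -6/5, -6/5, -12/5).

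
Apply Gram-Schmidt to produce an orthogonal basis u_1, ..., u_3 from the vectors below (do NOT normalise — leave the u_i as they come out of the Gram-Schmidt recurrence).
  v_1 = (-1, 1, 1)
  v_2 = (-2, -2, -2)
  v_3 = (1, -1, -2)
Orthogonal basis:
  u_1 = (-1, 1, 1)
  u_2 = (-8/3, -4/3, -4/3)
  u_3 = (0, 1/2, -1/2)

Apply the Gram-Schmidt recurrence
  u_1 = v_1
  u_i = v_i − Σ_{j<i} ((v_i · u_j) / (u_j · u_j)) · u_j.

Step by step this gives:
  u_1 = (-1, 1, 1)
  u_2 = (-8/3, -4/3, -4/3)
  u_3 = (0, 1/2, -1/2)

Orthogonality check:
  u_2 · u_1 = 0 (should be 0)
  u_3 · u_1 = 0 (should be 0)
  u_3 · u_2 = 0 (should be 0)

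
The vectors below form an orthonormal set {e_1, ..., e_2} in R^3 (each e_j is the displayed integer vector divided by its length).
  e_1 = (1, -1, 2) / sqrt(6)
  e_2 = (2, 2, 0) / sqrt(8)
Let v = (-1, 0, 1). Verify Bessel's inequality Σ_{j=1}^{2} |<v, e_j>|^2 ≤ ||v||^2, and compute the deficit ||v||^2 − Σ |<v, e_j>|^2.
Σ |<v, e_j>|^2 = 2/3; ||v||^2 = 2; deficit = 4/3

Write each e_j = u_j / sqrt(<u_j, u_j>) where u_j is the displayed integer vector. Then <v, e_j> = <v, u_j> / sqrt(<u_j, u_j>), so |<v, e_j>|^2 = <v, u_j>^2 / <u_j, u_j>.
Coefficients: <v, e_1> = 1/sqrt(6), <v, e_2> = -2/sqrt(8).
Square and sum: Σ |<v, e_j>|^2 = 2/3.
Compute ||v||^2 = v·v = 2.
Deficit = 2 − 2/3 = 4/3 ≥ 0, confirming Bessel's inequality. (The deficit equals ||v − Σ <v,e_j> e_j||^2, the squared distance from v to span{e_j}.)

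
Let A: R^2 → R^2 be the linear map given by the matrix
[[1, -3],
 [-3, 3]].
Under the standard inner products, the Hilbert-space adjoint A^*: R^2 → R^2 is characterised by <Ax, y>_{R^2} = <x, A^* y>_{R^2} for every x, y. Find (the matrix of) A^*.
A^* = A^T =
[[1, -3],
 [-3, 3]]

For real matrices with standard dot products, the defining identity <Ax, y> = <x, A^* y> gives (Ax)^T y = x^T (A^*) y, i.e. x^T A^T y = x^T (A^*) y. Since this holds for all x, y, we must have A^* = A^T. Therefore
A^* =
[[1, -3],
 [-3, 3]].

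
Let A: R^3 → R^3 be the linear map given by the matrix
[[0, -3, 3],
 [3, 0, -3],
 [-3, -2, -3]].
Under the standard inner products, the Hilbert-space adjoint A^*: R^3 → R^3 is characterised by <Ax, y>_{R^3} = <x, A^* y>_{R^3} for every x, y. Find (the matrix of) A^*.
A^* = A^T =
[[0, 3, -3],
 [-3, 0, -2],
 [3, -3, -3]]

For real matrices with standard dot products, the defining identity <Ax, y> = <x, A^* y> gives (Ax)^T y = x^T (A^*) y, i.e. x^T A^T y = x^T (A^*) y. Since this holds for all x, y, we must have A^* = A^T. Therefore
A^* =
[[0, 3, -3],
 [-3, 0, -2],
 [3, -3, -3]].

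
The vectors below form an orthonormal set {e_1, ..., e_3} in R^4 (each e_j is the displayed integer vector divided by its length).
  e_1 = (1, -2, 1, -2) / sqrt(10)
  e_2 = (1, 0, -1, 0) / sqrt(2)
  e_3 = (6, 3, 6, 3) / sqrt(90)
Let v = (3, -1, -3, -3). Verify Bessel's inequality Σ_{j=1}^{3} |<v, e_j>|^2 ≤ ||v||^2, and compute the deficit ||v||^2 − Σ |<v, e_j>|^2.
Σ |<v, e_j>|^2 = 26; ||v||^2 = 28; deficit = 2

Write each e_j = u_j / sqrt(<u_j, u_j>) where u_j is the displayed integer vector. Then <v, e_j> = <v, u_j> / sqrt(<u_j, u_j>), so |<v, e_j>|^2 = <v, u_j>^2 / <u_j, u_j>.
Coefficients: <v, e_1> = 8/sqrt(10), <v, e_2> = 6/sqrt(2), <v, e_3> = -12/sqrt(90).
Square and sum: Σ |<v, e_j>|^2 = 26.
Compute ||v||^2 = v·v = 28.
Deficit = 28 − 26 = 2 ≥ 0, confirming Bessel's inequality. (The deficit equals ||v − Σ <v,e_j> e_j||^2, the squared distance from v to span{e_j}.)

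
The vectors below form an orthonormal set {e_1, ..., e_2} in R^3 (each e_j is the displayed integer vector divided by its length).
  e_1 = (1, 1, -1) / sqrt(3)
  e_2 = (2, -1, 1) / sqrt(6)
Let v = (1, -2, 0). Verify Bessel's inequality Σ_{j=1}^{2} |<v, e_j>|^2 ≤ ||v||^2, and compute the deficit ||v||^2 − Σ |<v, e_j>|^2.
Σ |<v, e_j>|^2 = 3; ||v||^2 = 5; deficit = 2

Write each e_j = u_j / sqrt(<u_j, u_j>) where u_j is the displayed integer vector. Then <v, e_j> = <v, u_j> / sqrt(<u_j, u_j>), so |<v, e_j>|^2 = <v, u_j>^2 / <u_j, u_j>.
Coefficients: <v, e_1> = -1/sqrt(3), <v, e_2> = 4/sqrt(6).
Square and sum: Σ |<v, e_j>|^2 = 3.
Compute ||v||^2 = v·v = 5.
Deficit = 5 − 3 = 2 ≥ 0, confirming Bessel's inequality. (The deficit equals ||v − Σ <v,e_j> e_j||^2, the squared distance from v to span{e_j}.)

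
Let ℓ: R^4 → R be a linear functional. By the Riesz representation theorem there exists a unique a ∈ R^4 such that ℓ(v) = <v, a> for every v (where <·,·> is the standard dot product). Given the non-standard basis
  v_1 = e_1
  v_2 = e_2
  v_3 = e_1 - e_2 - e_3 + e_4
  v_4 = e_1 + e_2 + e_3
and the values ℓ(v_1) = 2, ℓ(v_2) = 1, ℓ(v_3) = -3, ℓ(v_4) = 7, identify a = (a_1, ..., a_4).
a = (2, 1, 4, 0)

Write a = (a_1, ..., a_4) in the standard basis. For each basis vector v_i, ℓ(v_i) = <v_i, a> is a linear equation in the a_j's. Collect the n equations into a matrix system V a = ℓ, where row i of V is v_i (expressed in the standard basis). Since V is invertible (lower-triangular with 1s on the diagonal, up to permutation), solve by back-substitution:
  V =
[[1, 0, 0, 0],
 [0, 1, 0, 0],
 [1, -1, -1, 1],
 [1, 1, 1, 0]]
  V a = (2, 1, -3, 7)
Solving gives a = (2, 1, 4, 0).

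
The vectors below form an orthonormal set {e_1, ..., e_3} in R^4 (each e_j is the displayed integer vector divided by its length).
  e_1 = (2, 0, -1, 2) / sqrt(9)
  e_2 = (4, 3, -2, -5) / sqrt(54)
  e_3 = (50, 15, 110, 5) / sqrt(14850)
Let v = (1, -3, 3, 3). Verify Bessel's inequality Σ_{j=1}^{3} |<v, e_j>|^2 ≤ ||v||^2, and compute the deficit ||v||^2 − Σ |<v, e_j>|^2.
Σ |<v, e_j>|^2 = 259/11; ||v||^2 = 28; deficit = 49/11

Write each e_j = u_j / sqrt(<u_j, u_j>) where u_j is the displayed integer vector. Then <v, e_j> = <v, u_j> / sqrt(<u_j, u_j>), so |<v, e_j>|^2 = <v, u_j>^2 / <u_j, u_j>.
Coefficients: <v, e_1> = 5/sqrt(9), <v, e_2> = -26/sqrt(54), <v, e_3> = 350/sqrt(14850).
Square and sum: Σ |<v, e_j>|^2 = 259/11.
Compute ||v||^2 = v·v = 28.
Deficit = 28 − 259/11 = 49/11 ≥ 0, confirming Bessel's inequality. (The deficit equals ||v − Σ <v,e_j> e_j||^2, the squared distance from v to span{e_j}.)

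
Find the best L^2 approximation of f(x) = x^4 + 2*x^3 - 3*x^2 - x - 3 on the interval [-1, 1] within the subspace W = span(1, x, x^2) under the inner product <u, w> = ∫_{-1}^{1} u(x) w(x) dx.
g(x) = -15*x^2/7 + x/5 - 108/35

The best approximation g ∈ W is the orthogonal projection of f onto W. Writing g = a_0 + a_1 x + a_2 x^2, the coefficients solve the normal equations G · a = b where
  G_{ij} = <φ_i, φ_j> and b_i = <f, φ_i>, with φ_0 = 1, φ_1 = x, φ_2 = x^2.
G =
  [2, 0, 2/3]
  [0, 2/3, 0]
  [2/3, 0, 2/5],
b = (-38/5, 2/15, -102/35).
Solving gives a_0 = -108/35, a_1 = 1/5, a_2 = -15/7, so
  g(x) = -15*x^2/7 + x/5 - 108/35.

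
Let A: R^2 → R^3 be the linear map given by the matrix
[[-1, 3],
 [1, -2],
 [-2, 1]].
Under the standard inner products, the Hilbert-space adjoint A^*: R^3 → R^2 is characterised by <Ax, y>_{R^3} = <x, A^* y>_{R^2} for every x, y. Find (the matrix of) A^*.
A^* = A^T =
[[-1, 1, -2],
 [3, -2, 1]]

For real matrices with standard dot products, the defining identity <Ax, y> = <x, A^* y> gives (Ax)^T y = x^T (A^*) y, i.e. x^T A^T y = x^T (A^*) y. Since this holds for all x, y, we must have A^* = A^T. Therefore
A^* =
[[-1, 1, -2],
 [3, -2, 1]].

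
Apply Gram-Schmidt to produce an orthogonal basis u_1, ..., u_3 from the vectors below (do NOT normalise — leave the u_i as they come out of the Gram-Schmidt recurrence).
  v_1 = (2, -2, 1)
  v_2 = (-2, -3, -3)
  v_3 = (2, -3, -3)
Orthogonal basis:
  u_1 = (2, -2, 1)
  u_2 = (-16/9, -29/9, -26/9)
  u_3 = (324/197, 144/197, -360/197)

Apply the Gram-Schmidt recurrence
  u_1 = v_1
  u_i = v_i − Σ_{j<i} ((v_i · u_j) / (u_j · u_j)) · u_j.

Step by step this gives:
  u_1 = (2, -2, 1)
  u_2 = (-16/9, -29/9, -26/9)
  u_3 = (324/197, 144/197, -360/197)

Orthogonality check:
  u_2 · u_1 = 0 (should be 0)
  u_3 · u_1 = 0 (should be 0)
  u_3 · u_2 = 0 (should be 0)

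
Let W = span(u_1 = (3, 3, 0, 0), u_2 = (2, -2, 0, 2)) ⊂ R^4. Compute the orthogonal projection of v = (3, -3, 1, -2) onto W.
proj_W(v) = (4/3, -4/3, 0, 4/3)

Set up U = [u_1 | ... | u_2] ∈ R^(4×2). The projector onto W = col(U) is P = U (U^T U)^(-1) U^T.
Compute U^T U =
  [18, 0]
  [0, 12],
and U^T v = (0, 8).
Solve U^T U · c = U^T v for the coefficients: c = (0, 2/3). The projection is proj_W(v) = U c.
Check: (v - proj_W(v)) · u_1 = 0  (should be 0).
Check: (v - proj_W(v)) · u_2 = 0  (should be 0).
Result: proj_W(v) = (4/3, -4/3, 0, 4/3).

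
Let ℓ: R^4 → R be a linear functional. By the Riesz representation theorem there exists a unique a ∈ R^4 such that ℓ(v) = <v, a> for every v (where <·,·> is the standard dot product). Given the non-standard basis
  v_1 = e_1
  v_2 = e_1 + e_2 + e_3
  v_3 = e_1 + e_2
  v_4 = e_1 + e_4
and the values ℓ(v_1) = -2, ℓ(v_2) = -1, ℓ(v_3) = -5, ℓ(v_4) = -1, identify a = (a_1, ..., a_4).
a = (-2, -3, 4, 1)

Write a = (a_1, ..., a_4) in the standard basis. For each basis vector v_i, ℓ(v_i) = <v_i, a> is a linear equation in the a_j's. Collect the n equations into a matrix system V a = ℓ, where row i of V is v_i (expressed in the standard basis). Since V is invertible (lower-triangular with 1s on the diagonal, up to permutation), solve by back-substitution:
  V =
[[1, 0, 0, 0],
 [1, 1, 1, 0],
 [1, 1, 0, 0],
 [1, 0, 0, 1]]
  V a = (-2, -1, -5, -1)
Solving gives a = (-2, -3, 4, 1).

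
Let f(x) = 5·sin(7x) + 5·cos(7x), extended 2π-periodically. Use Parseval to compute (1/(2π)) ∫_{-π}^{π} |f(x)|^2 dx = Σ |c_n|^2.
Σ |c_n|^2 = 25

Expand |f|^2 and use orthogonality of {sin(nx), cos(mx)} on [-π, π]:
  ∫_{-π}^{π} sin(nx)^2 dx = π, ∫ cos(mx)^2 dx = π, and cross terms integrate to 0.
So ∫_{-π}^{π} f(x)^2 dx = 5^2 · π + 5^2 · π = (25 + 25)π.
Divide by 2π: (25 + 25)/2 = 25.
By Parseval, this equals Σ |c_n|^2.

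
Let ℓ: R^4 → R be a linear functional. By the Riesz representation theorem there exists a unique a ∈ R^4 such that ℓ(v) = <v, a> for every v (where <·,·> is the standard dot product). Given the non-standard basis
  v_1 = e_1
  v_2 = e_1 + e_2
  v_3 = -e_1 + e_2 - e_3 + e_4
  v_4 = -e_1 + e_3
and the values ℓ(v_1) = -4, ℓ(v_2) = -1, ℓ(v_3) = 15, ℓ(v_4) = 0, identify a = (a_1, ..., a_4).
a = (-4, 3, -4, 4)

Write a = (a_1, ..., a_4) in the standard basis. For each basis vector v_i, ℓ(v_i) = <v_i, a> is a linear equation in the a_j's. Collect the n equations into a matrix system V a = ℓ, where row i of V is v_i (expressed in the standard basis). Since V is invertible (lower-triangular with 1s on the diagonal, up to permutation), solve by back-substitution:
  V =
[[1, 0, 0, 0],
 [1, 1, 0, 0],
 [-1, 1, -1, 1],
 [-1, 0, 1, 0]]
  V a = (-4, -1, 15, 0)
Solving gives a = (-4, 3, -4, 4).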